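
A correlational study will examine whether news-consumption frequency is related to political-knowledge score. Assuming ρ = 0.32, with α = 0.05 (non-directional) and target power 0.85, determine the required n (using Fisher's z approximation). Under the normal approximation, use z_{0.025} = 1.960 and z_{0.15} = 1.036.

n = 85

Fisher's z: C = ½·ln((1+r)/(1−r)) = ½·ln(1.9412) = 0.3316.
n = ((z_{α/2} + z_β)/C)² + 3.
(1.960 + 1.036) / 0.3316 = 2.996 / 0.3316 = 9.035.
n = 9.035² + 3 = 81.63 + 3 = 84.6.
Round up.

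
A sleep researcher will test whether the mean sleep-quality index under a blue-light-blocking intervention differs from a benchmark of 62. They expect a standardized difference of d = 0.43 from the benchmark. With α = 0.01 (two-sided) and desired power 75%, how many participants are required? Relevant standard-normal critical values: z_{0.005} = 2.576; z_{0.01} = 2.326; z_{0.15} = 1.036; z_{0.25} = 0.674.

n = 58

For a one-sample test: n = ((z_{α/2} + z_β) / d)².
z_{α/2} + z_β = 2.576 + 0.674 = 3.250.
n = (3.250 / 0.43)² = 7.558² = 57.13.
Round up.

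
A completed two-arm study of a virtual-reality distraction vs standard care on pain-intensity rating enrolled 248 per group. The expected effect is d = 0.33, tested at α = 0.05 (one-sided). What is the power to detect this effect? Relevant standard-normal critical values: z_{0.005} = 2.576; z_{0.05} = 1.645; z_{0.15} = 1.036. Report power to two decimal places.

power ≈ 0.98

For two equal groups, power = Φ(d·√(n/2) − z_{α}).
d·√(n/2) = 0.33 × √(248/2) = 0.33 × 11.136 = 3.675.
z_β = 3.675 − 1.645 = 2.030.
Power = Φ(2.030) = 0.979.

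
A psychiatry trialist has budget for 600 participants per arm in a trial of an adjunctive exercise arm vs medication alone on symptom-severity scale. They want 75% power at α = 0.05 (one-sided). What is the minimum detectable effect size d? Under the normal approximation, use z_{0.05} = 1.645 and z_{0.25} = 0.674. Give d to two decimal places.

d_min ≈ 0.13

For two independent groups of n = 600 each: d_min = (z_{α} + z_β)·√(2/n).
z-sum = 1.645 + 0.674 = 2.319.
d_min = 2.319 × √(2/600) = 2.319 × 0.0577 = 0.134.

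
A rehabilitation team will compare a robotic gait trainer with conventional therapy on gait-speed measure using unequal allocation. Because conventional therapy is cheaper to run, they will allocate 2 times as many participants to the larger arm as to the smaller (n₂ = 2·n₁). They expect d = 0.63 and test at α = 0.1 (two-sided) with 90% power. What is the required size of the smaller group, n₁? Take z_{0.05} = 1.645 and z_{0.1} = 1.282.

With allocation ratio k = n₂/n₁ = 2, Var(x̄₁−x̄₂) = σ²(1/n₁ + 1/(k·n₁)) = σ²·(k+1)/(k·n₁).
So n₁ = (1 + 1/k)·((z_{α/2} + z_β)/d)² = 1.500 × (2.927/0.63)².
n₁ = 1.500 × 21.59 = 32.4.
Round up: n₁ = 33, giving n₂ = 2 × 33 = 66.

n₁ = 33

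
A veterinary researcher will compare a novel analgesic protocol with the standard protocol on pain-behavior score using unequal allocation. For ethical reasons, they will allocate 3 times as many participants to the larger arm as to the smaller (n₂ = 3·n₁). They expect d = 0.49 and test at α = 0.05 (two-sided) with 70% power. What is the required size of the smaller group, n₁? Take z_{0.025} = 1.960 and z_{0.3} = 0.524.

n₁ = 35

With allocation ratio k = n₂/n₁ = 3, Var(x̄₁−x̄₂) = σ²(1/n₁ + 1/(k·n₁)) = σ²·(k+1)/(k·n₁).
So n₁ = (1 + 1/k)·((z_{α/2} + z_β)/d)² = 1.333 × (2.484/0.49)².
n₁ = 1.333 × 25.70 = 34.3.
Round up: n₁ = 35, giving n₂ = 3 × 35 = 105.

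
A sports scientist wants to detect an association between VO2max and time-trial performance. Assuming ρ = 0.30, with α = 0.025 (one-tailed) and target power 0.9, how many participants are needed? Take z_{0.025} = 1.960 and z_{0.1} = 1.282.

n = 113

Fisher's z: C = ½·ln((1+r)/(1−r)) = ½·ln(1.8571) = 0.3095.
n = ((z_{α} + z_β)/C)² + 3.
(1.960 + 1.282) / 0.3095 = 3.242 / 0.3095 = 10.475.
n = 10.475² + 3 = 109.72 + 3 = 112.7.
Round up.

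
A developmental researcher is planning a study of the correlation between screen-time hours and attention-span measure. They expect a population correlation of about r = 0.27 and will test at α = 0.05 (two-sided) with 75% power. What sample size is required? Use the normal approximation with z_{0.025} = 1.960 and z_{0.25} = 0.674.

Fisher's z: C = ½·ln((1+r)/(1−r)) = ½·ln(1.7397) = 0.2769.
n = ((z_{α/2} + z_β)/C)² + 3.
(1.960 + 0.674) / 0.2769 = 2.634 / 0.2769 = 9.512.
n = 9.512² + 3 = 90.49 + 3 = 93.5.
Round up.

n = 94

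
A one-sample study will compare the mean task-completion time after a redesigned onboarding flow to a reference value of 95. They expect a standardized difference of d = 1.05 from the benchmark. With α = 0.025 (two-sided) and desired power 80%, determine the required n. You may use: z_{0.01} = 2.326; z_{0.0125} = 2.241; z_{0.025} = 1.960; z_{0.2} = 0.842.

n = 9

For a one-sample test: n = ((z_{α/2} + z_β) / d)².
z_{α/2} + z_β = 2.241 + 0.842 = 3.083.
n = (3.083 / 1.05)² = 2.936² = 8.62.
Round up.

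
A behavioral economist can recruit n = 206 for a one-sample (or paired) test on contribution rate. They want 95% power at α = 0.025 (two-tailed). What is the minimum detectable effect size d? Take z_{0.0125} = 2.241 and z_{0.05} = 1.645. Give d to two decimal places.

d_min ≈ 0.27

For a single sample (or paired design) of n = 206: d_min = (z_{α/2} + z_β)/√n.
z-sum = 2.241 + 1.645 = 3.886.
d_min = 3.886 / √206 = 3.886 / 14.353 = 0.271.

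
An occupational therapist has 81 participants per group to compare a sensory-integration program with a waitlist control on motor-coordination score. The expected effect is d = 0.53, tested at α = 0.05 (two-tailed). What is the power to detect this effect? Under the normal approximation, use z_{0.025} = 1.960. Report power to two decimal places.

For two equal groups, power = Φ(d·√(n/2) − z_{α/2}).
d·√(n/2) = 0.53 × √(81/2) = 0.53 × 6.364 = 3.373.
z_β = 3.373 − 1.960 = 1.413.
Power = Φ(1.413) = 0.921.

power ≈ 0.92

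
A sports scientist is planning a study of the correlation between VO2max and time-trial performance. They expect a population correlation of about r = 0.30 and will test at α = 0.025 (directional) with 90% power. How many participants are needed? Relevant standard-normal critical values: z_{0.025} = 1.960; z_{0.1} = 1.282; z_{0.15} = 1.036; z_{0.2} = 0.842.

n = 113

Fisher's z: C = ½·ln((1+r)/(1−r)) = ½·ln(1.8571) = 0.3095.
n = ((z_{α} + z_β)/C)² + 3.
(1.960 + 1.282) / 0.3095 = 3.242 / 0.3095 = 10.475.
n = 10.475² + 3 = 109.72 + 3 = 112.7.
Round up.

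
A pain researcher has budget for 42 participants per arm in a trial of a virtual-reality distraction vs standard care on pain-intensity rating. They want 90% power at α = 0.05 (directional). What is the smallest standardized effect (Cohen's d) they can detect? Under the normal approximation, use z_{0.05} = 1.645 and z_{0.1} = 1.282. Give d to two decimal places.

For two independent groups of n = 42 each: d_min = (z_{α} + z_β)·√(2/n).
z-sum = 1.645 + 1.282 = 2.927.
d_min = 2.927 × √(2/42) = 2.927 × 0.2182 = 0.639.

d_min ≈ 0.64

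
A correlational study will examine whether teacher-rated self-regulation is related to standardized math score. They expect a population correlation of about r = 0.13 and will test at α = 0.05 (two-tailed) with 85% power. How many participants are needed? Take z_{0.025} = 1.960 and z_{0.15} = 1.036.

Fisher's z: C = ½·ln((1+r)/(1−r)) = ½·ln(1.2989) = 0.1307.
n = ((z_{α/2} + z_β)/C)² + 3.
(1.960 + 1.036) / 0.1307 = 2.996 / 0.1307 = 22.923.
n = 22.923² + 3 = 525.45 + 3 = 528.5.
Round up.

n = 529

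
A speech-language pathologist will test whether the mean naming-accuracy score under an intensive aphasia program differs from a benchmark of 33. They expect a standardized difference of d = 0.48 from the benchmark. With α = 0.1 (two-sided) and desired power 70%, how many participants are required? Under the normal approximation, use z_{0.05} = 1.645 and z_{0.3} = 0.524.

n = 21

For a one-sample test: n = ((z_{α/2} + z_β) / d)².
z_{α/2} + z_β = 1.645 + 0.524 = 2.169.
n = (2.169 / 0.48)² = 4.519² = 20.42.
Round up.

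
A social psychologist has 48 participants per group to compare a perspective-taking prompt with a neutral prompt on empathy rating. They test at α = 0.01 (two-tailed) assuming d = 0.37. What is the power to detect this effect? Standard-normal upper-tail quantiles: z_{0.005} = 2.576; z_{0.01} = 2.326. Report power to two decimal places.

For two equal groups, power = Φ(d·√(n/2) − z_{α/2}).
d·√(n/2) = 0.37 × √(48/2) = 0.37 × 4.899 = 1.813.
z_β = 1.813 − 2.576 = -0.763.
Power = Φ(-0.763) = 0.223.

power ≈ 0.22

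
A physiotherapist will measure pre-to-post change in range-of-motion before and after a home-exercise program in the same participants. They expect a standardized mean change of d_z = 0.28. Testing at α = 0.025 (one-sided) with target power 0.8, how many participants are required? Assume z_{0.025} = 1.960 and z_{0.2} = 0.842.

For a paired (one-sample on differences) test: n = ((z_{α} + z_β) / d)².
z_{α} + z_β = 1.960 + 0.842 = 2.802.
n = (2.802 / 0.28)² = 10.007² = 100.14.
Round up.

n = 101 pairs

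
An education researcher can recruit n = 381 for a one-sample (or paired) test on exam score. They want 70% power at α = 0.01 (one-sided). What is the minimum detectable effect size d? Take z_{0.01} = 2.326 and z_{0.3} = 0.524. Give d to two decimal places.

d_min ≈ 0.15

For a single sample (or paired design) of n = 381: d_min = (z_{α} + z_β)/√n.
z-sum = 2.326 + 0.524 = 2.850.
d_min = 2.850 / √381 = 2.850 / 19.519 = 0.146.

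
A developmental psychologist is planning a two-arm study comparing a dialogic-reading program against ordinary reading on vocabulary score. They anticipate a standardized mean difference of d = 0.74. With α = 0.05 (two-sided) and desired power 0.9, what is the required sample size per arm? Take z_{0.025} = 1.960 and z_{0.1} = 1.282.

For two independent groups with equal n: n = 2·((z_{α/2} + z_β) / d)².
z_{α/2} + z_β = 1.960 + 1.282 = 3.242.
n = 2 × (3.242 / 0.74)² = 2 × 4.381² = 2 × 19.19 = 38.4.
Round up to the next whole participant.

n = 39 per group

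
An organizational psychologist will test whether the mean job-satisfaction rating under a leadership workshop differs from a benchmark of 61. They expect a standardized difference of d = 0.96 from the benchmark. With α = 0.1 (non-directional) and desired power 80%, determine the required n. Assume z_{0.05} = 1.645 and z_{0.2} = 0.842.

n = 7

For a one-sample test: n = ((z_{α/2} + z_β) / d)².
z_{α/2} + z_β = 1.645 + 0.842 = 2.487.
n = (2.487 / 0.96)² = 2.591² = 6.71.
Round up.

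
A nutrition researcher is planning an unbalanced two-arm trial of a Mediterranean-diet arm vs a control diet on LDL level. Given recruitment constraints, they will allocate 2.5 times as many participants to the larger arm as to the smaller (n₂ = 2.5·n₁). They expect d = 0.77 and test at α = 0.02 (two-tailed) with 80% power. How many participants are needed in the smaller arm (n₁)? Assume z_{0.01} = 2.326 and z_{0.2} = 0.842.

n₁ = 24

With allocation ratio k = n₂/n₁ = 2.5, Var(x̄₁−x̄₂) = σ²(1/n₁ + 1/(k·n₁)) = σ²·(k+1)/(k·n₁).
So n₁ = (1 + 1/k)·((z_{α/2} + z_β)/d)² = 1.400 × (3.168/0.77)².
n₁ = 1.400 × 16.93 = 23.7.
Round up: n₁ = 24, giving n₂ = 2.5 × 24 = 60.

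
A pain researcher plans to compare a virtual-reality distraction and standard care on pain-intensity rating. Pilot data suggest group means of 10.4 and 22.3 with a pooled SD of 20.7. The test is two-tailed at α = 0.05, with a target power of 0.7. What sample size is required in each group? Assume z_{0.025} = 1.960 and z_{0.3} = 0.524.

Cohen's d = |M₁ − M₂| / SD_pooled = |10.4 − 22.3| / 20.7 = 11.9 / 20.7 = 0.575.
For two independent groups with equal n: n = 2·((z_{α/2} + z_β) / d)².
z_{α/2} + z_β = 1.960 + 0.524 = 2.484.
n = 2 × (2.484 / 0.575)² = 2 × 4.320² = 2 × 18.66 = 37.3.
Round up to the next whole participant.

n = 38 per group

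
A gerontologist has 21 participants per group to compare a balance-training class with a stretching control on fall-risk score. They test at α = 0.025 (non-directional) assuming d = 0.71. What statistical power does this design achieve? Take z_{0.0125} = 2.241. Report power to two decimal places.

For two equal groups, power = Φ(d·√(n/2) − z_{α/2}).
d·√(n/2) = 0.71 × √(21/2) = 0.71 × 3.240 = 2.301.
z_β = 2.301 − 2.241 = 0.060.
Power = Φ(0.060) = 0.524.

power ≈ 0.52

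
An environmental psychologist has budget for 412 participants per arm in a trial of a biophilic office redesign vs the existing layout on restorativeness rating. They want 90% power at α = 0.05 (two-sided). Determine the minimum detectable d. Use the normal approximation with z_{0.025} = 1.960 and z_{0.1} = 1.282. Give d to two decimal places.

d_min ≈ 0.23

For two independent groups of n = 412 each: d_min = (z_{α/2} + z_β)·√(2/n).
z-sum = 1.960 + 1.282 = 3.242.
d_min = 3.242 × √(2/412) = 3.242 × 0.0697 = 0.226.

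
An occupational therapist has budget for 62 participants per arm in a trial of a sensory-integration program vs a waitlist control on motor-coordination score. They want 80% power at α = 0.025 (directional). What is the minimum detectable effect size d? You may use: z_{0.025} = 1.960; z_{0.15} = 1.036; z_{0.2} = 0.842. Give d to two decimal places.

For two independent groups of n = 62 each: d_min = (z_{α} + z_β)·√(2/n).
z-sum = 1.960 + 0.842 = 2.802.
d_min = 2.802 × √(2/62) = 2.802 × 0.1796 = 0.503.

d_min ≈ 0.50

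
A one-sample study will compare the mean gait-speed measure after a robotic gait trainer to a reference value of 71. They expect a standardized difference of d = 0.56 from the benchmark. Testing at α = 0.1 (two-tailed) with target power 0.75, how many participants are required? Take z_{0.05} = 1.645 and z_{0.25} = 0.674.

n = 18

For a one-sample test: n = ((z_{α/2} + z_β) / d)².
z_{α/2} + z_β = 1.645 + 0.674 = 2.319.
n = (2.319 / 0.56)² = 4.141² = 17.15.
Round up.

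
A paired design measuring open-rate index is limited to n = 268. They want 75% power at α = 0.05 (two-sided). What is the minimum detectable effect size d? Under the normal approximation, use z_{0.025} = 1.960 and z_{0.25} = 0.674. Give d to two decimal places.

d_min ≈ 0.16

For a single sample (or paired design) of n = 268: d_min = (z_{α/2} + z_β)/√n.
z-sum = 1.960 + 0.674 = 2.634.
d_min = 2.634 / √268 = 2.634 / 16.371 = 0.161.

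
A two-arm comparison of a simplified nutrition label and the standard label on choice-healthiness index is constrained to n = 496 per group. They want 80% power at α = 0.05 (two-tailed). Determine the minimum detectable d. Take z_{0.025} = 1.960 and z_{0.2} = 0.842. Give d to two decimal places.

d_min ≈ 0.18

For two independent groups of n = 496 each: d_min = (z_{α/2} + z_β)·√(2/n).
z-sum = 1.960 + 0.842 = 2.802.
d_min = 2.802 × √(2/496) = 2.802 × 0.0635 = 0.178.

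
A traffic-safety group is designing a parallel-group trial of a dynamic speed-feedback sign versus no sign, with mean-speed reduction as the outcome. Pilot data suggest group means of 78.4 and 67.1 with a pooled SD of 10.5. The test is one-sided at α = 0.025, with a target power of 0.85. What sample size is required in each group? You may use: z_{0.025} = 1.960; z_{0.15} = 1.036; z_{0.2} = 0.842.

n = 16 per group

Cohen's d = |M₁ − M₂| / SD_pooled = |78.4 − 67.1| / 10.5 = 11.3 / 10.5 = 1.076.
For two independent groups with equal n: n = 2·((z_{α} + z_β) / d)².
z_{α} + z_β = 1.960 + 1.036 = 2.996.
n = 2 × (2.996 / 1.076)² = 2 × 2.784² = 2 × 7.75 = 15.5.
Round up to the next whole participant.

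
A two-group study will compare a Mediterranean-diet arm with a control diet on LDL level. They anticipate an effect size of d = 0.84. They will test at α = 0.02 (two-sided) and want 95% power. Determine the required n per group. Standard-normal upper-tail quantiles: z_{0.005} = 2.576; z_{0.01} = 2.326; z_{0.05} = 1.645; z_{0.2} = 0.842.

n = 45 per group

For two independent groups with equal n: n = 2·((z_{α/2} + z_β) / d)².
z_{α/2} + z_β = 2.326 + 1.645 = 3.971.
n = 2 × (3.971 / 0.84)² = 2 × 4.727² = 2 × 22.35 = 44.7.
Round up to the next whole participant.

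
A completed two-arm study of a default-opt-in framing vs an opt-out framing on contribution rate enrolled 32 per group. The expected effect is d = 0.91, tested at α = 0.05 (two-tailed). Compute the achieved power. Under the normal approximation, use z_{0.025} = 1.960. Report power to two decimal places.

For two equal groups, power = Φ(d·√(n/2) − z_{α/2}).
d·√(n/2) = 0.91 × √(32/2) = 0.91 × 4.000 = 3.640.
z_β = 3.640 − 1.960 = 1.680.
Power = Φ(1.680) = 0.954.

power ≈ 0.95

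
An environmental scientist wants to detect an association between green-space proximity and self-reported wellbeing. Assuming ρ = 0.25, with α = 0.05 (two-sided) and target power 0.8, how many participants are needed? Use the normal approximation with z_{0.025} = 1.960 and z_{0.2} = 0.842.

Fisher's z: C = ½·ln((1+r)/(1−r)) = ½·ln(1.6667) = 0.2554.
n = ((z_{α/2} + z_β)/C)² + 3.
(1.960 + 0.842) / 0.2554 = 2.802 / 0.2554 = 10.971.
n = 10.971² + 3 = 120.36 + 3 = 123.4.
Round up.

n = 124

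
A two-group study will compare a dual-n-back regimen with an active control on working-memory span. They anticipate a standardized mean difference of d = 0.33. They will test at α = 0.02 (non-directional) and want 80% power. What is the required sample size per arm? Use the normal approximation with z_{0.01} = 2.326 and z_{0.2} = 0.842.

n = 185 per group

For two independent groups with equal n: n = 2·((z_{α/2} + z_β) / d)².
z_{α/2} + z_β = 2.326 + 0.842 = 3.168.
n = 2 × (3.168 / 0.33)² = 2 × 9.600² = 2 × 92.16 = 184.3.
Round up to the next whole participant.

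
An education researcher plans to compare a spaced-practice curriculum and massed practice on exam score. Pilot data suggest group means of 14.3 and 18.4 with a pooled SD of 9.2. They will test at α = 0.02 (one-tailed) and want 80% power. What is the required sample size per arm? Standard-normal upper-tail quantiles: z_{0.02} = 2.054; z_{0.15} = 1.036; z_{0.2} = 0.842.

Cohen's d = |M₁ − M₂| / SD_pooled = |14.3 − 18.4| / 9.2 = 4.1 / 9.2 = 0.446.
For two independent groups with equal n: n = 2·((z_{α} + z_β) / d)².
z_{α} + z_β = 2.054 + 0.842 = 2.896.
n = 2 × (2.896 / 0.446)² = 2 × 6.493² = 2 × 42.16 = 84.3.
Round up to the next whole participant.

n = 85 per group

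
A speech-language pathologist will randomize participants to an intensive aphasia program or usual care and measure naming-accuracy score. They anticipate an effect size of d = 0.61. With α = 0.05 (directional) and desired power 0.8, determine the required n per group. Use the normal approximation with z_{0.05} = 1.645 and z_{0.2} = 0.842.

n = 34 per group

For two independent groups with equal n: n = 2·((z_{α} + z_β) / d)².
z_{α} + z_β = 1.645 + 0.842 = 2.487.
n = 2 × (2.487 / 0.61)² = 2 × 4.077² = 2 × 16.62 = 33.2.
Round up to the next whole participant.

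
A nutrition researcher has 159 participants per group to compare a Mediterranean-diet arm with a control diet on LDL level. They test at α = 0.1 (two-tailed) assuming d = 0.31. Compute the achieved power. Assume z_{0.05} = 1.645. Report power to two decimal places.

For two equal groups, power = Φ(d·√(n/2) − z_{α/2}).
d·√(n/2) = 0.31 × √(159/2) = 0.31 × 8.916 = 2.764.
z_β = 2.764 − 1.645 = 1.119.
Power = Φ(1.119) = 0.868.

power ≈ 0.87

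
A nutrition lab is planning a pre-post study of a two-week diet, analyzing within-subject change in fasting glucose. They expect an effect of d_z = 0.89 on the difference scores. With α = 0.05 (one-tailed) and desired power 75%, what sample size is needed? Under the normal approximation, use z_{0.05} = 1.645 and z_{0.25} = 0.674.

For a paired (one-sample on differences) test: n = ((z_{α} + z_β) / d)².
z_{α} + z_β = 1.645 + 0.674 = 2.319.
n = (2.319 / 0.89)² = 2.606² = 6.79.
Round up.

n = 7 pairs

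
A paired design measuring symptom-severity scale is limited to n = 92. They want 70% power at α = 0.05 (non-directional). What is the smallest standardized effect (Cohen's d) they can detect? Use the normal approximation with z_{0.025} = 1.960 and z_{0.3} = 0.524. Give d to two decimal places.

For a single sample (or paired design) of n = 92: d_min = (z_{α/2} + z_β)/√n.
z-sum = 1.960 + 0.524 = 2.484.
d_min = 2.484 / √92 = 2.484 / 9.592 = 0.259.

d_min ≈ 0.26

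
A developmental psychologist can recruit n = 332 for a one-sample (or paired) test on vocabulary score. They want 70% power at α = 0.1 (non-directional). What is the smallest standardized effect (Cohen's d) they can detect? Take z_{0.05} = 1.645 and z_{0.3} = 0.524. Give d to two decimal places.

For a single sample (or paired design) of n = 332: d_min = (z_{α/2} + z_β)/√n.
z-sum = 1.645 + 0.524 = 2.169.
d_min = 2.169 / √332 = 2.169 / 18.221 = 0.119.

d_min ≈ 0.12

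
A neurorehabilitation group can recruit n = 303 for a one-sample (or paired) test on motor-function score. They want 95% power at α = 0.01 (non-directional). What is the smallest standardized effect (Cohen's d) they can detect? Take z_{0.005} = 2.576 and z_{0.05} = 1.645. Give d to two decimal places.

d_min ≈ 0.24

For a single sample (or paired design) of n = 303: d_min = (z_{α/2} + z_β)/√n.
z-sum = 2.576 + 1.645 = 4.221.
d_min = 4.221 / √303 = 4.221 / 17.407 = 0.242.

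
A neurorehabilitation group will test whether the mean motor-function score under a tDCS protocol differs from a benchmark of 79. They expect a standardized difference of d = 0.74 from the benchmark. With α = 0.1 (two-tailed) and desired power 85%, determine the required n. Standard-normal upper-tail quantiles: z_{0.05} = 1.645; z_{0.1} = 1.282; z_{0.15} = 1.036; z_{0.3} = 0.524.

For a one-sample test: n = ((z_{α/2} + z_β) / d)².
z_{α/2} + z_β = 1.645 + 1.036 = 2.681.
n = (2.681 / 0.74)² = 3.623² = 13.13.
Round up.

n = 14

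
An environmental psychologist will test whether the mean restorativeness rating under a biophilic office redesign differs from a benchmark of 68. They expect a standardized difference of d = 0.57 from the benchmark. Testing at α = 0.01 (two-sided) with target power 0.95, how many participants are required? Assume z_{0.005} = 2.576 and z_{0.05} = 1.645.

n = 55

For a one-sample test: n = ((z_{α/2} + z_β) / d)².
z_{α/2} + z_β = 2.576 + 1.645 = 4.221.
n = (4.221 / 0.57)² = 7.405² = 54.84.
Round up.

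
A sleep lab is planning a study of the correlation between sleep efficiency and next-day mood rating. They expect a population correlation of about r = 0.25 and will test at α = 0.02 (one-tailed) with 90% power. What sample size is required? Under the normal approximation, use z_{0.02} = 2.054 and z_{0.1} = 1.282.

n = 174

Fisher's z: C = ½·ln((1+r)/(1−r)) = ½·ln(1.6667) = 0.2554.
n = ((z_{α} + z_β)/C)² + 3.
(2.054 + 1.282) / 0.2554 = 3.336 / 0.2554 = 13.062.
n = 13.062² + 3 = 170.61 + 3 = 173.6.
Round up.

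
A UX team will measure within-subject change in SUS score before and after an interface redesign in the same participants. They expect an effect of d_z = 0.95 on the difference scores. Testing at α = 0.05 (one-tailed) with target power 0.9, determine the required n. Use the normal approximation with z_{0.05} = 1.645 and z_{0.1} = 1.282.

n = 10 pairs

For a paired (one-sample on differences) test: n = ((z_{α} + z_β) / d)².
z_{α} + z_β = 1.645 + 1.282 = 2.927.
n = (2.927 / 0.95)² = 3.081² = 9.49.
Round up.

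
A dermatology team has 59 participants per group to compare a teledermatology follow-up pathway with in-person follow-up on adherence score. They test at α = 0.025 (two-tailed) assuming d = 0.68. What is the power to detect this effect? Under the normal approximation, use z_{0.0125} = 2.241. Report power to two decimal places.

power ≈ 0.93

For two equal groups, power = Φ(d·√(n/2) − z_{α/2}).
d·√(n/2) = 0.68 × √(59/2) = 0.68 × 5.431 = 3.693.
z_β = 3.693 − 2.241 = 1.452.
Power = Φ(1.452) = 0.927.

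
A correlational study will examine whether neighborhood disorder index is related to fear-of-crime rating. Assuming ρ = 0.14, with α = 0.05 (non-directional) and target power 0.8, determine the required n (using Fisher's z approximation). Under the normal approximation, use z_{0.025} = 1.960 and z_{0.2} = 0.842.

Fisher's z: C = ½·ln((1+r)/(1−r)) = ½·ln(1.3256) = 0.1409.
n = ((z_{α/2} + z_β)/C)² + 3.
(1.960 + 0.842) / 0.1409 = 2.802 / 0.1409 = 19.886.
n = 19.886² + 3 = 395.47 + 3 = 398.5.
Round up.

n = 399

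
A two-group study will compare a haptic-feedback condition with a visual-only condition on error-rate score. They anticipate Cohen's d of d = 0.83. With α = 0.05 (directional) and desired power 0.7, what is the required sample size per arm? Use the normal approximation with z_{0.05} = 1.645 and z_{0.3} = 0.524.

n = 14 per group

For two independent groups with equal n: n = 2·((z_{α} + z_β) / d)².
z_{α} + z_β = 1.645 + 0.524 = 2.169.
n = 2 × (2.169 / 0.83)² = 2 × 2.613² = 2 × 6.83 = 13.7.
Round up to the next whole participant.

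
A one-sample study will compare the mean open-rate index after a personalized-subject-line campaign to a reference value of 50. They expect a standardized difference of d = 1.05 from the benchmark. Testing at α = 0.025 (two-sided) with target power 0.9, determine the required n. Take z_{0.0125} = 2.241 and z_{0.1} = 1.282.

For a one-sample test: n = ((z_{α/2} + z_β) / d)².
z_{α/2} + z_β = 2.241 + 1.282 = 3.523.
n = (3.523 / 1.05)² = 3.355² = 11.26.
Round up.

n = 12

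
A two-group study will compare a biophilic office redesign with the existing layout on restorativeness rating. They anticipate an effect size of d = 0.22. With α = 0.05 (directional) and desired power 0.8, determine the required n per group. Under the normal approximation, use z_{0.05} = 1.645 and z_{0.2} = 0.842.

n = 256 per group

For two independent groups with equal n: n = 2·((z_{α} + z_β) / d)².
z_{α} + z_β = 1.645 + 0.842 = 2.487.
n = 2 × (2.487 / 0.22)² = 2 × 11.305² = 2 × 127.79 = 255.6.
Round up to the next whole participant.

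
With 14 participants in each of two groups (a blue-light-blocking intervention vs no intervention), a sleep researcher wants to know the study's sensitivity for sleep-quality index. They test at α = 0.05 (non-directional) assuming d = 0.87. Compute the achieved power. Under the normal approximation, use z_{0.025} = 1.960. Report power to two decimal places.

For two equal groups, power = Φ(d·√(n/2) − z_{α/2}).
d·√(n/2) = 0.87 × √(14/2) = 0.87 × 2.646 = 2.302.
z_β = 2.302 − 1.960 = 0.342.
Power = Φ(0.342) = 0.634.

power ≈ 0.63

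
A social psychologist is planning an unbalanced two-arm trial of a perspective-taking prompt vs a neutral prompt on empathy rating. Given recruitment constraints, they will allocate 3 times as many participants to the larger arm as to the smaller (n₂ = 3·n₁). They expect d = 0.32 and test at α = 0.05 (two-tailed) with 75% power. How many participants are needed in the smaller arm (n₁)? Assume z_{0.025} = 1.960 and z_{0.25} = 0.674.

n₁ = 91

With allocation ratio k = n₂/n₁ = 3, Var(x̄₁−x̄₂) = σ²(1/n₁ + 1/(k·n₁)) = σ²·(k+1)/(k·n₁).
So n₁ = (1 + 1/k)·((z_{α/2} + z_β)/d)² = 1.333 × (2.634/0.32)².
n₁ = 1.333 × 67.75 = 90.3.
Round up: n₁ = 91, giving n₂ = 3 × 91 = 273.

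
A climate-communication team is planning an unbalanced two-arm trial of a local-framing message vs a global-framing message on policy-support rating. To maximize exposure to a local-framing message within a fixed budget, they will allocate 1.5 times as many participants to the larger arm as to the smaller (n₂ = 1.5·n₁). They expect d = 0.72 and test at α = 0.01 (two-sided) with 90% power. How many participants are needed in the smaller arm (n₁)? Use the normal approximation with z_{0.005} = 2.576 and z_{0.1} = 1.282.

With allocation ratio k = n₂/n₁ = 1.5, Var(x̄₁−x̄₂) = σ²(1/n₁ + 1/(k·n₁)) = σ²·(k+1)/(k·n₁).
So n₁ = (1 + 1/k)·((z_{α/2} + z_β)/d)² = 1.667 × (3.858/0.72)².
n₁ = 1.667 × 28.71 = 47.9.
Round up: n₁ = 48, giving n₂ = 1.5 × 48 = 72.

n₁ = 48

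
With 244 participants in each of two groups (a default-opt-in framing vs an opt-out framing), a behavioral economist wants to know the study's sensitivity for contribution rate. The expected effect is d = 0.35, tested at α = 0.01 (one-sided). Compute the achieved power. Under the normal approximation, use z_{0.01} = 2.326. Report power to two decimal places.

power ≈ 0.94

For two equal groups, power = Φ(d·√(n/2) − z_{α}).
d·√(n/2) = 0.35 × √(244/2) = 0.35 × 11.045 = 3.866.
z_β = 3.866 − 2.326 = 1.540.
Power = Φ(1.540) = 0.938.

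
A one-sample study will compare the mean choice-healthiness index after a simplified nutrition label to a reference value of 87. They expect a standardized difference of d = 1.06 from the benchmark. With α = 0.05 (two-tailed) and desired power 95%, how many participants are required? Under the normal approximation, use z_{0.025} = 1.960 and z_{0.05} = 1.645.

n = 12

For a one-sample test: n = ((z_{α/2} + z_β) / d)².
z_{α/2} + z_β = 1.960 + 1.645 = 3.605.
n = (3.605 / 1.06)² = 3.401² = 11.57.
Round up.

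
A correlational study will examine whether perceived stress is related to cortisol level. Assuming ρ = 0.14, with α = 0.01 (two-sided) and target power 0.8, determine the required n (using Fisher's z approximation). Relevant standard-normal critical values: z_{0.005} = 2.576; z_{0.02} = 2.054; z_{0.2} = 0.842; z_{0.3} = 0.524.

n = 592

Fisher's z: C = ½·ln((1+r)/(1−r)) = ½·ln(1.3256) = 0.1409.
n = ((z_{α/2} + z_β)/C)² + 3.
(2.576 + 0.842) / 0.1409 = 3.418 / 0.1409 = 24.258.
n = 24.258² + 3 = 588.47 + 3 = 591.5.
Round up.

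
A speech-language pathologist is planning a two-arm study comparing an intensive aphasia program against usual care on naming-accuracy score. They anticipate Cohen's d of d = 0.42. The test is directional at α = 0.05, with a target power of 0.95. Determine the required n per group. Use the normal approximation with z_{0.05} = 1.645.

n = 123 per group

For two independent groups with equal n: n = 2·((z_{α} + z_β) / d)².
z_{α} + z_β = 1.645 + 1.645 = 3.290.
n = 2 × (3.290 / 0.42)² = 2 × 7.833² = 2 × 61.36 = 122.7.
Round up to the next whole participant.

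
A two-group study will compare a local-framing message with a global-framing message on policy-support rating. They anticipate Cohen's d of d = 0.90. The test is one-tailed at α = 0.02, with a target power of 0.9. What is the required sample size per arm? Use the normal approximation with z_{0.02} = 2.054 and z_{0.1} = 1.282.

For two independent groups with equal n: n = 2·((z_{α} + z_β) / d)².
z_{α} + z_β = 2.054 + 1.282 = 3.336.
n = 2 × (3.336 / 0.90)² = 2 × 3.707² = 2 × 13.74 = 27.5.
Round up to the next whole participant.

n = 28 per group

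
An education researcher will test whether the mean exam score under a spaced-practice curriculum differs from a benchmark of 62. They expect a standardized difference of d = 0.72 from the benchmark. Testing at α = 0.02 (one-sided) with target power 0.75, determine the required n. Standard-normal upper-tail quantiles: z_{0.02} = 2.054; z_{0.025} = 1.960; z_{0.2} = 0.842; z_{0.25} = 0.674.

n = 15

For a one-sample test: n = ((z_{α} + z_β) / d)².
z_{α} + z_β = 2.054 + 0.674 = 2.728.
n = (2.728 / 0.72)² = 3.789² = 14.36.
Round up.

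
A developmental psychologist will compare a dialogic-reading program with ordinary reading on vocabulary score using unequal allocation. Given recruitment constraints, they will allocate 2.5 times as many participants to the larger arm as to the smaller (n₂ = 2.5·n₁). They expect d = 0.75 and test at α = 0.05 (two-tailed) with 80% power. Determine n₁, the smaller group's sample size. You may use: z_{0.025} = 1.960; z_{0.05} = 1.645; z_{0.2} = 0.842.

n₁ = 20

With allocation ratio k = n₂/n₁ = 2.5, Var(x̄₁−x̄₂) = σ²(1/n₁ + 1/(k·n₁)) = σ²·(k+1)/(k·n₁).
So n₁ = (1 + 1/k)·((z_{α/2} + z_β)/d)² = 1.400 × (2.802/0.75)².
n₁ = 1.400 × 13.96 = 19.5.
Round up: n₁ = 20, giving n₂ = 2.5 × 20 = 50.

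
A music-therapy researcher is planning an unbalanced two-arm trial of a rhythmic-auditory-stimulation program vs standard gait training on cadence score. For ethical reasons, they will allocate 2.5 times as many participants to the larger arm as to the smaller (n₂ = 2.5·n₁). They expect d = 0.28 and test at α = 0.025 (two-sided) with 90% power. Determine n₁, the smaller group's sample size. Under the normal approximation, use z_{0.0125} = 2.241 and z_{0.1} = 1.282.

n₁ = 222

With allocation ratio k = n₂/n₁ = 2.5, Var(x̄₁−x̄₂) = σ²(1/n₁ + 1/(k·n₁)) = σ²·(k+1)/(k·n₁).
So n₁ = (1 + 1/k)·((z_{α/2} + z_β)/d)² = 1.400 × (3.523/0.28)².
n₁ = 1.400 × 158.31 = 221.6.
Round up: n₁ = 222, giving n₂ = 2.5 × 222 = 555.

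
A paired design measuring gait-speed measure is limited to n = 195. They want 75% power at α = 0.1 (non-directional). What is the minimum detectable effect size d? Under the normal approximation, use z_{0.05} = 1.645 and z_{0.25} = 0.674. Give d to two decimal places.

For a single sample (or paired design) of n = 195: d_min = (z_{α/2} + z_β)/√n.
z-sum = 1.645 + 0.674 = 2.319.
d_min = 2.319 / √195 = 2.319 / 13.964 = 0.166.

d_min ≈ 0.17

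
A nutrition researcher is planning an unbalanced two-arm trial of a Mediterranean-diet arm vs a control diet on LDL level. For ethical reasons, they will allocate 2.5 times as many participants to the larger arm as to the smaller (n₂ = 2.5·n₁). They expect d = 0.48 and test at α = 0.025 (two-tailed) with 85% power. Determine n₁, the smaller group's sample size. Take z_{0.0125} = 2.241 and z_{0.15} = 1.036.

n₁ = 66

With allocation ratio k = n₂/n₁ = 2.5, Var(x̄₁−x̄₂) = σ²(1/n₁ + 1/(k·n₁)) = σ²·(k+1)/(k·n₁).
So n₁ = (1 + 1/k)·((z_{α/2} + z_β)/d)² = 1.400 × (3.277/0.48)².
n₁ = 1.400 × 46.61 = 65.3.
Round up: n₁ = 66, giving n₂ = 2.5 × 66 = 165.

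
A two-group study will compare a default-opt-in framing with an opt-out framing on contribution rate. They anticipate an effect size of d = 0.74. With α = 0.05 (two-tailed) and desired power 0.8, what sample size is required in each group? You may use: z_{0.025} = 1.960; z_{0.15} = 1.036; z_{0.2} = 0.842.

For two independent groups with equal n: n = 2·((z_{α/2} + z_β) / d)².
z_{α/2} + z_β = 1.960 + 0.842 = 2.802.
n = 2 × (2.802 / 0.74)² = 2 × 3.786² = 2 × 14.34 = 28.7.
Round up to the next whole participant.

n = 29 per group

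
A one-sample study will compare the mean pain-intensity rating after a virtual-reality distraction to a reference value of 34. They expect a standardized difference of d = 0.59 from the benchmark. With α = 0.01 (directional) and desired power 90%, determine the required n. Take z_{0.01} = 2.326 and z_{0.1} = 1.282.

n = 38

For a one-sample test: n = ((z_{α} + z_β) / d)².
z_{α} + z_β = 2.326 + 1.282 = 3.608.
n = (3.608 / 0.59)² = 6.115² = 37.40.
Round up.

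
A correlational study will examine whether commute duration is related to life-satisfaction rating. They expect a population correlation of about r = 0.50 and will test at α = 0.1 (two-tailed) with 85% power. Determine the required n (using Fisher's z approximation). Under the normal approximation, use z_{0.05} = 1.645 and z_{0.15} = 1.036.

Fisher's z: C = ½·ln((1+r)/(1−r)) = ½·ln(3.0000) = 0.5493.
n = ((z_{α/2} + z_β)/C)² + 3.
(1.645 + 1.036) / 0.5493 = 2.681 / 0.5493 = 4.881.
n = 4.881² + 3 = 23.82 + 3 = 26.8.
Round up.

n = 27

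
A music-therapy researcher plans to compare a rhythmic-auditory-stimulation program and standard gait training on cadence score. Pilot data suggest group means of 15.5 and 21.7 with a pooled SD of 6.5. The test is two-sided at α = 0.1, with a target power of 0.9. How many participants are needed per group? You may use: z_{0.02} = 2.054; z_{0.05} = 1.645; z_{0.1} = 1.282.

Cohen's d = |M₁ − M₂| / SD_pooled = |15.5 − 21.7| / 6.5 = 6.2 / 6.5 = 0.954.
For two independent groups with equal n: n = 2·((z_{α/2} + z_β) / d)².
z_{α/2} + z_β = 1.645 + 1.282 = 2.927.
n = 2 × (2.927 / 0.954)² = 2 × 3.068² = 2 × 9.41 = 18.8.
Round up to the next whole participant.

n = 19 per group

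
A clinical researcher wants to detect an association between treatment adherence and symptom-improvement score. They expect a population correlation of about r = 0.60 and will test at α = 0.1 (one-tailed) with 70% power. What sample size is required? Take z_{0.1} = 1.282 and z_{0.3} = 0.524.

Fisher's z: C = ½·ln((1+r)/(1−r)) = ½·ln(4.0000) = 0.6931.
n = ((z_{α} + z_β)/C)² + 3.
(1.282 + 0.524) / 0.6931 = 1.806 / 0.6931 = 2.606.
n = 2.606² + 3 = 6.79 + 3 = 9.8.
Round up.

n = 10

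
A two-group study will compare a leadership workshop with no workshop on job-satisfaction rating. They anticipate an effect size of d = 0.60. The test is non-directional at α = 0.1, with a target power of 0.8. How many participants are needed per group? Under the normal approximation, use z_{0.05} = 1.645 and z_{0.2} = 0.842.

For two independent groups with equal n: n = 2·((z_{α/2} + z_β) / d)².
z_{α/2} + z_β = 1.645 + 0.842 = 2.487.
n = 2 × (2.487 / 0.60)² = 2 × 4.145² = 2 × 17.18 = 34.4.
Round up to the next whole participant.

n = 35 per group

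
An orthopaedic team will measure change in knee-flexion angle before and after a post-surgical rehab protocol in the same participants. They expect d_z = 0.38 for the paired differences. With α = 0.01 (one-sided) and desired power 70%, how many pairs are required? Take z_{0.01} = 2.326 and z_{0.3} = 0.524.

n = 57 pairs

For a paired (one-sample on differences) test: n = ((z_{α} + z_β) / d)².
z_{α} + z_β = 2.326 + 0.524 = 2.850.
n = (2.850 / 0.38)² = 7.500² = 56.25.
Round up.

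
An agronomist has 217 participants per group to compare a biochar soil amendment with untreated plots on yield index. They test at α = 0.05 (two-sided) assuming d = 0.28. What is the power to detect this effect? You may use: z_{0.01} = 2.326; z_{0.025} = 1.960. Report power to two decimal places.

For two equal groups, power = Φ(d·√(n/2) − z_{α/2}).
d·√(n/2) = 0.28 × √(217/2) = 0.28 × 10.416 = 2.917.
z_β = 2.917 − 1.960 = 0.957.
Power = Φ(0.957) = 0.831.

power ≈ 0.83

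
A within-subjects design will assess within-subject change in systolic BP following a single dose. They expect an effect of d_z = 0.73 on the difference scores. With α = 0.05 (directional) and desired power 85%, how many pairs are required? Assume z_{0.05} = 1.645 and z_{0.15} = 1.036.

n = 14 pairs

For a paired (one-sample on differences) test: n = ((z_{α} + z_β) / d)².
z_{α} + z_β = 1.645 + 1.036 = 2.681.
n = (2.681 / 0.73)² = 3.673² = 13.49.
Round up.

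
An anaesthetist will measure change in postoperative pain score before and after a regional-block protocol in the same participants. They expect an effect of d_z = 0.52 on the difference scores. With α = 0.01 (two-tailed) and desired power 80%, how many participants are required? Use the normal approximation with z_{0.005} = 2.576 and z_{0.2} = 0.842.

For a paired (one-sample on differences) test: n = ((z_{α/2} + z_β) / d)².
z_{α/2} + z_β = 2.576 + 0.842 = 3.418.
n = (3.418 / 0.52)² = 6.573² = 43.21.
Round up.

n = 44 pairs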